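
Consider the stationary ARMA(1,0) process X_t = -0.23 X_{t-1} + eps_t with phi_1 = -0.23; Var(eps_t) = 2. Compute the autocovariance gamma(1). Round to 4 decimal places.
\gamma(1) = -0.4857

Multiply the model equation by X_{t-k} and take expectations. With theta_0 = psi_0 = 1 and psi_j the MA(infinity) weights, this gives
  gamma(k) - sum_i phi_i gamma(k-i) = c_k,
  c_k = sigma^2 * sum_{j=k..q} theta_j psi_{j-k}   (c_k = 0 for k > q),
using gamma(-m) = gamma(m).
Pure AR (q = 0): c_0 = sigma^2 = 2, c_k = 0 for k >= 1.
Equations for k = 0 and k = 1 (AR order 1):
  gamma(0) = phi_1 gamma(1) + c_0
  gamma(1) = phi_1 gamma(0) + c_1
Substituting the second into the first: gamma(0) (1 - phi_1^2) = c_0 + phi_1 c_1, so
  gamma(0) = c_0 / (1 - phi_1^2) = 2 / (1 - (-0.23)^2) = 2 / 0.9471 = 2.111709.
  gamma(1) = phi_1 gamma(0) = (-0.23)(2.111709) = -0.485693.
Therefore gamma(1) = -0.4857 (to 4 decimal places).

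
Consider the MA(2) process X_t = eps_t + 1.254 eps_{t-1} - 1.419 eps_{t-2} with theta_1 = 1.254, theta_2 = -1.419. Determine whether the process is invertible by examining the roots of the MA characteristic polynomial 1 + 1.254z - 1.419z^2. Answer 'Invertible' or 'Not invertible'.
\text{Not invertible}

The MA(q) characteristic polynomial is P(z) = 1 + 1.254z - 1.419z^2.
Invertibility requires all roots to lie outside the unit circle, i.e. |z| > 1 for every root.
Set 1 + (1.254) z + (-1.419) z^2 = 0, i.e. a z^2 + b z + c = 0 with a = -1.419, b = 1.254, c = 1.
Discriminant D = b^2 - 4ac = (1.254)^2 - 4*(-1.419)*1 = 1.572516 - (-5.676) = 7.248516.
D >= 0, so the roots are real: z = (-b +/- sqrt(D)) / (2a) = (-1.254 +/- 2.692307) / (-2.838).
  z_1 = (-1.254 + 2.692307) / (-2.838) = -0.5068,   |z_1| = 0.5068.
  z_2 = (-1.254 - 2.692307) / (-2.838) = 1.3905,   |z_2| = 1.3905.
Moduli of all roots: 0.5068, 1.3905.
All moduli strictly greater than 1? No.
Verdict: Not invertible.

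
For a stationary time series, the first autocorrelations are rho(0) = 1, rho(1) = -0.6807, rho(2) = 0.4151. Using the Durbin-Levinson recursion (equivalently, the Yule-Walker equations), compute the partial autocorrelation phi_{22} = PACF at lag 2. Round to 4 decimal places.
\phi_{22} = -0.0899

The PACF at lag k is phi_{kk}, the last component of the solution
to the Yule-Walker system G_k phi = r_k where
  (G_k)_{ij} = rho(|i - j|), (r_k)_i = rho(i), i,j = 1..k.
Equivalently, Durbin-Levinson gives phi_{kk} iteratively:
  phi_{11} = rho(1)
  phi_{kk} = [rho(k) - sum_{j=1..k-1} phi_{k-1,j} rho(k-j)]
            / [1 - sum_{j=1..k-1} phi_{k-1,j} rho(j)],
  phi_{k,j} = phi_{k-1,j} - phi_{kk} phi_{k-1,k-j},  j = 1..k-1.
Step k = 1:
  phi_11 = rho(1) = -0.6807.
Step k = 2:
  phi_22 = [rho(2) - phi_11 rho(1)] / [1 - phi_11 rho(1)] = [0.4151 - (-0.6807)(-0.6807)] / [1 - (-0.6807)(-0.6807)]
         = -0.04825249 / 0.53664751 = -0.0899.
Therefore phi_{22} = -0.0899.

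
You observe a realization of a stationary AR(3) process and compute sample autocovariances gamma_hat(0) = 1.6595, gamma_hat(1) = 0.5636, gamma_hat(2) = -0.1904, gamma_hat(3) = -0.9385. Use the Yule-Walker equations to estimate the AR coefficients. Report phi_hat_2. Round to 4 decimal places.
\hat\phi_{2} = -0.0380

The Yule-Walker equations for an AR(p) process read, in matrix form,
  Gamma_p phi = r_p,   with   (Gamma_p)_{ij} = gamma(|i - j|),
                       (r_p)_i = gamma(i),   i,j = 1..p.
Substitute the sample gammas (Toeplitz matrix and right-hand side of size 3):
  Gamma_p = [[1.6595, 0.5636, -0.1904], [0.5636, 1.6595, 0.5636], [-0.1904, 0.5636, 1.6595]]
  r_p     = [0.5636, -0.1904, -0.9385]
Written out (R1..R3):
  (R1) 1.6595 phi_1 + 0.5636 phi_2 - 0.1904 phi_3 = 0.5636
  (R2) 0.5636 phi_1 + 1.6595 phi_2 + 0.5636 phi_3 = -0.1904
  (R3) -0.1904 phi_1 + 0.5636 phi_2 + 1.6595 phi_3 = -0.9385
Gaussian elimination:
  R2 <- R2 - (0.5636/1.6595) R1 = R2 - (0.33962) R1:  1.46809 phi_2 + 0.628264 phi_3 = -0.38181
  R3 <- R3 - (-0.1904/1.6595) R1 = R3 - (-0.114733) R1:  0.628264 phi_2 + 1.637655 phi_3 = -0.873836
  R3 <- R3 - (0.628264/1.46809) R2 = R3 - (0.427946) R2:  1.368792 phi_3 = -0.710442
Back-substitution:
  phi_hat_3 = -0.710442 / 1.368792 = -0.519029
  phi_hat_2 = (-0.38181 - (0.628264)(-0.519029)) / 1.46809 = -0.037956
  phi_hat_1 = (0.5636 - (0.5636)(-0.037956) - (-0.1904)(-0.519029)) / 1.6595 = 0.292961
So phi_hat = [0.2930, -0.0380, -0.5190].
Therefore phi_hat_2 = -0.0380.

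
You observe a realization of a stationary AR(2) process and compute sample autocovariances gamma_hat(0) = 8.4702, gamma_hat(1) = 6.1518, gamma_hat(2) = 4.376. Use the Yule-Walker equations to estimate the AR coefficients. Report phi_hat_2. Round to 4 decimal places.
\hat\phi_{2} = -0.0230

The Yule-Walker equations for an AR(p) process read, in matrix form,
  Gamma_p phi = r_p,   with   (Gamma_p)_{ij} = gamma(|i - j|),
                       (r_p)_i = gamma(i),   i,j = 1..p.
Substitute the sample gammas (Toeplitz matrix and right-hand side of size 2):
  Gamma_p = [[8.4702, 6.1518], [6.1518, 8.4702]]
  r_p     = [6.1518, 4.376]
Written out:
  8.4702 phi_1 + 6.1518 phi_2 = 6.1518
  6.1518 phi_1 + 8.4702 phi_2 = 4.376
Solve by Cramer's rule:
  det = gamma(0)^2 - gamma(1)^2 = (8.4702)^2 - (6.1518)^2 = 71.74428804 - 37.84464324 = 33.8996448
  phi_hat_1 = [gamma(1) gamma(0) - gamma(1) gamma(2)] / det = [(6.1518)(8.4702) - (6.1518)(4.376)] / 33.8996448 = 25.18669956 / 33.8996448 = 0.743
  phi_hat_2 = [gamma(0) gamma(2) - gamma(1)^2] / det = [(8.4702)(4.376) - (6.1518)^2] / 33.8996448 = -0.77904804 / 33.8996448 = -0.023
So phi_hat = [0.7430, -0.0230].
Therefore phi_hat_2 = -0.0230.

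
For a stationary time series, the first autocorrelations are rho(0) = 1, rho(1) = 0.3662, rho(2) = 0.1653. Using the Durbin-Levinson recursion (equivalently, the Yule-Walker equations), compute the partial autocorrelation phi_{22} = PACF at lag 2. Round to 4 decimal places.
\phi_{22} = 0.0360

The PACF at lag k is phi_{kk}, the last component of the solution
to the Yule-Walker system G_k phi = r_k where
  (G_k)_{ij} = rho(|i - j|), (r_k)_i = rho(i), i,j = 1..k.
Equivalently, Durbin-Levinson gives phi_{kk} iteratively:
  phi_{11} = rho(1)
  phi_{kk} = [rho(k) - sum_{j=1..k-1} phi_{k-1,j} rho(k-j)]
            / [1 - sum_{j=1..k-1} phi_{k-1,j} rho(j)],
  phi_{k,j} = phi_{k-1,j} - phi_{kk} phi_{k-1,k-j},  j = 1..k-1.
Step k = 1:
  phi_11 = rho(1) = 0.3662.
Step k = 2:
  phi_22 = [rho(2) - phi_11 rho(1)] / [1 - phi_11 rho(1)] = [0.1653 - (0.3662)(0.3662)] / [1 - (0.3662)(0.3662)]
         = 0.03119756 / 0.86589756 = 0.036.
Therefore phi_{22} = 0.0360.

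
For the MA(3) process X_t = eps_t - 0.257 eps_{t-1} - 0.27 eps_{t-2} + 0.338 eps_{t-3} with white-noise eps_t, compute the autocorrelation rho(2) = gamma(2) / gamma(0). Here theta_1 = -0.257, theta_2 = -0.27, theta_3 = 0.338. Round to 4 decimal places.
\rho(2) = -0.2848

For an MA(q) process with theta_0 = 1, the autocovariance is
  gamma(k) = sigma^2 * sum_{i=0..q-k} theta_i * theta_{i+k},
and rho(k) = gamma(k) / gamma(0). Sigma^2 cancels.
  numerator   = (1)*(-0.27) + (-0.257)*(0.338) = -0.356866.
  denominator = (1)^2 + (-0.257)^2 + (-0.27)^2 + (0.338)^2 = 1.253193.
  rho(2) = -0.356866 / 1.253193 = -0.2848.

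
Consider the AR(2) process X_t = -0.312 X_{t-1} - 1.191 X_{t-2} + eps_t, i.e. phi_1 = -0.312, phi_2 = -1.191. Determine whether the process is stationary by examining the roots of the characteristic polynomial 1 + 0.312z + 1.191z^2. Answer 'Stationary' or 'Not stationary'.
\text{Not stationary}

The AR(p) characteristic polynomial is P(z) = 1 + 0.312z + 1.191z^2.
Stationarity requires all roots to lie outside the unit circle, i.e. |z| > 1 for every root.
Set 1 + (0.312) z + (1.191) z^2 = 0, i.e. a z^2 + b z + c = 0 with a = 1.191, b = 0.312, c = 1.
Discriminant D = b^2 - 4ac = (0.312)^2 - 4*(1.191)*1 = 0.097344 - (4.764) = -4.666656.
D < 0, so the roots are the complex-conjugate pair z = (-b +/- i sqrt(-D)) / (2a) = -0.131 +/- 0.9069i.
For a conjugate pair |z|^2 = z * conj(z) = (product of roots) = c/a = 1/(1.191) = 0.839631, so |z| = sqrt(0.839631) = 0.9163 for both roots.
Moduli of all roots: 0.9163, 0.9163.
All moduli strictly greater than 1? No.
Verdict: Not stationary.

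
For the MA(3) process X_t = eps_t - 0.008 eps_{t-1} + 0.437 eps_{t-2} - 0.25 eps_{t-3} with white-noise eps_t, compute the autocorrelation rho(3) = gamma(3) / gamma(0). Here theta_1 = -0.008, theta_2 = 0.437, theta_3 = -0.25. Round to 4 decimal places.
\rho(3) = -0.1994

For an MA(q) process with theta_0 = 1, the autocovariance is
  gamma(k) = sigma^2 * sum_{i=0..q-k} theta_i * theta_{i+k},
and rho(k) = gamma(k) / gamma(0). Sigma^2 cancels.
  numerator   = (1)*(-0.25) = -0.25.
  denominator = (1)^2 + (-0.008)^2 + (0.437)^2 + (-0.25)^2 = 1.253533.
  rho(3) = -0.25 / 1.253533 = -0.1994.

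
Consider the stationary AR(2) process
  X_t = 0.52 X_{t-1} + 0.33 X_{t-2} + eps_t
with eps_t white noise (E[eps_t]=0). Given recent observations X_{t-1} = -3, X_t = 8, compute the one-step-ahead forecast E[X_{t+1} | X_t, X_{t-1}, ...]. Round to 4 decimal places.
E[X_{t+1} \mid \mathcal F_t] = 3.1700

For an AR(p) model X_t = c + sum_i phi_i X_{t-i} + eps_t, the
one-step-ahead conditional mean is
  E[X_{t+1} | X_t, ...] = c + sum_i phi_i X_{t+1-i}.
Substitute known values:
  E[X_{t+1} | ...] = (0.52) * (8) + (0.33) * (-3)
                   = 3.1700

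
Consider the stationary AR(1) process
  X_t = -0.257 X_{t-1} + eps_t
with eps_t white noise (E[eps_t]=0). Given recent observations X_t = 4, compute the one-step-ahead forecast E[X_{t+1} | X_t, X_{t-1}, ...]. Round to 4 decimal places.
E[X_{t+1} \mid \mathcal F_t] = -1.0280

For an AR(p) model X_t = c + sum_i phi_i X_{t-i} + eps_t, the
one-step-ahead conditional mean is
  E[X_{t+1} | X_t, ...] = c + sum_i phi_i X_{t+1-i}.
Substitute known values:
  E[X_{t+1} | ...] = (-0.257) * (4)
                   = -1.0280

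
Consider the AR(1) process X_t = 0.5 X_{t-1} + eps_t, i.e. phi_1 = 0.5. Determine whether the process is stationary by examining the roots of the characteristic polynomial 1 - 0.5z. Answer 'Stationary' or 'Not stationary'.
\text{Stationary}

The AR(p) characteristic polynomial is P(z) = 1 - 0.5z.
Stationarity requires all roots to lie outside the unit circle, i.e. |z| > 1 for every root.
This is linear in z: 1 + (-0.5) z = 0  =>  z = -1/(-0.5) = 2,  |z| = 2.
Moduli of all roots: 2.0000.
All moduli strictly greater than 1? Yes.
Verdict: Stationary.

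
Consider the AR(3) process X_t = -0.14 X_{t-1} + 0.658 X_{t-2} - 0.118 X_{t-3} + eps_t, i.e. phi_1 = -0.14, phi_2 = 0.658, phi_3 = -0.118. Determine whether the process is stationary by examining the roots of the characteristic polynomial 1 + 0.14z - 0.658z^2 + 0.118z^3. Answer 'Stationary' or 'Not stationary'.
\text{Stationary}

The AR(p) characteristic polynomial is P(z) = 1 + 0.14z - 0.658z^2 + 0.118z^3.
Stationarity requires all roots to lie outside the unit circle, i.e. |z| > 1 for every root.
Degree 3: look for a simple real root z0 first, then factor out (1 - z/z0) and solve the remaining quadratic.
Testing z0 = 5: P(5) = 1 + (0.14)(5) + (-0.658)(5)^2 + (0.118)(5)^3
  = 1 + (0.7) + (-16.45) + (14.75) = 0.  So z_0 = 5 is a root, |z_0| = 5.
Divide out the factor (1 - 0.2 z) = (1 - z/z0) (since 1/z0 = 0.2):
  P(z) = (1 - 0.2 z)(1 + (0.34) z + (-0.59) z^2)
  [check: z-coef 0.34 - (0.2) = 0.14; z^2-coef -0.59 - (0.2)(0.34) = -0.658; z^3-coef -(0.2)(-0.59) = 0.118.]
Remaining roots from the quadratic factor 1 + (0.34) z + (-0.59) z^2:
  Set 1 + (0.34) z + (-0.59) z^2 = 0, i.e. a z^2 + b z + c = 0 with a = -0.59, b = 0.34, c = 1.
  Discriminant D = b^2 - 4ac = (0.34)^2 - 4*(-0.59)*1 = 0.1156 - (-2.36) = 2.4756.
  D >= 0, so the roots are real: z = (-b +/- sqrt(D)) / (2a) = (-0.34 +/- 1.573404) / (-1.18).
    z_1 = (-0.34 + 1.573404) / (-1.18) = -1.0453,   |z_1| = 1.0453.
    z_2 = (-0.34 - 1.573404) / (-1.18) = 1.6215,   |z_2| = 1.6215.
Moduli of all roots: 5.0000, 1.0453, 1.6215.
All moduli strictly greater than 1? Yes.
Verdict: Stationary.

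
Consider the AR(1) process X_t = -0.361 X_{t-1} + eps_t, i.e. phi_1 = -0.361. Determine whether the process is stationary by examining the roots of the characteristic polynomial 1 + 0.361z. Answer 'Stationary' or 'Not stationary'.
\text{Stationary}

The AR(p) characteristic polynomial is P(z) = 1 + 0.361z.
Stationarity requires all roots to lie outside the unit circle, i.e. |z| > 1 for every root.
This is linear in z: 1 + (0.361) z = 0  =>  z = -1/(0.361) = -2.770083,  |z| = 2.770083.
Moduli of all roots: 2.7701.
All moduli strictly greater than 1? Yes.
Verdict: Stationary.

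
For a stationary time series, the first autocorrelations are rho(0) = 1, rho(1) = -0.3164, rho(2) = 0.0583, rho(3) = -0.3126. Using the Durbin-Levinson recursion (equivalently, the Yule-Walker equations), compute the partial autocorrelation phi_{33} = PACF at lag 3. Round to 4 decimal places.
\phi_{33} = -0.3430

The PACF at lag k is phi_{kk}, the last component of the solution
to the Yule-Walker system G_k phi = r_k where
  (G_k)_{ij} = rho(|i - j|), (r_k)_i = rho(i), i,j = 1..k.
Equivalently, Durbin-Levinson gives phi_{kk} iteratively:
  phi_{11} = rho(1)
  phi_{kk} = [rho(k) - sum_{j=1..k-1} phi_{k-1,j} rho(k-j)]
            / [1 - sum_{j=1..k-1} phi_{k-1,j} rho(j)],
  phi_{k,j} = phi_{k-1,j} - phi_{kk} phi_{k-1,k-j},  j = 1..k-1.
Step k = 1:
  phi_11 = rho(1) = -0.3164.
Step k = 2:
  phi_22 = [rho(2) - phi_11 rho(1)] / [1 - phi_11 rho(1)] = [0.0583 - (-0.3164)(-0.3164)] / [1 - (-0.3164)(-0.3164)]
         = -0.04180896 / 0.89989104 = -0.04646.
  Update: phi_21 = phi_11 - phi_22 phi_11 = -0.3164 - (-0.04646)(-0.3164) = -0.3311.
Step k = 3:
  phi_33 = [rho(3) - phi_21 rho(2) - phi_22 rho(1)] / [1 - phi_21 rho(1) - phi_22 rho(2)]
    numerator   = -0.3126 - (-0.3311)(0.0583) - (-0.04646)(-0.3164) = -0.30799682
    denominator = 1 - (-0.3311)(-0.3164) - (-0.04646)(0.0583) = 0.89794859
  phi_33 = -0.30799682 / 0.89794859 = -0.343.
Therefore phi_{33} = -0.3430.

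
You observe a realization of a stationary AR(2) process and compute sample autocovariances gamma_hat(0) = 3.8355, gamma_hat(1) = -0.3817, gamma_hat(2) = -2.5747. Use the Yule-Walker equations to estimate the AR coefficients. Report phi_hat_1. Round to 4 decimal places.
\hat\phi_{1} = -0.1680

The Yule-Walker equations for an AR(p) process read, in matrix form,
  Gamma_p phi = r_p,   with   (Gamma_p)_{ij} = gamma(|i - j|),
                       (r_p)_i = gamma(i),   i,j = 1..p.
Substitute the sample gammas (Toeplitz matrix and right-hand side of size 2):
  Gamma_p = [[3.8355, -0.3817], [-0.3817, 3.8355]]
  r_p     = [-0.3817, -2.5747]
Written out:
  3.8355 phi_1 - 0.3817 phi_2 = -0.3817
  -0.3817 phi_1 + 3.8355 phi_2 = -2.5747
Solve by Cramer's rule:
  det = gamma(0)^2 - gamma(1)^2 = (3.8355)^2 - (-0.3817)^2 = 14.71106025 - 0.14569489 = 14.56536536
  phi_hat_1 = [gamma(1) gamma(0) - gamma(1) gamma(2)] / det = [(-0.3817)(3.8355) - (-0.3817)(-2.5747)] / 14.56536536 = -2.44677334 / 14.56536536 = -0.168
  phi_hat_2 = [gamma(0) gamma(2) - gamma(1)^2] / det = [(3.8355)(-2.5747) - (-0.3817)^2] / 14.56536536 = -10.02095674 / 14.56536536 = -0.688
So phi_hat = [-0.1680, -0.6880].
Therefore phi_hat_1 = -0.1680.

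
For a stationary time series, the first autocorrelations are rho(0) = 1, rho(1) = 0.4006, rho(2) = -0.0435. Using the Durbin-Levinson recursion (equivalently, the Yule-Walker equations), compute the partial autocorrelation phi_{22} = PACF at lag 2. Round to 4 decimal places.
\phi_{22} = -0.2430

The PACF at lag k is phi_{kk}, the last component of the solution
to the Yule-Walker system G_k phi = r_k where
  (G_k)_{ij} = rho(|i - j|), (r_k)_i = rho(i), i,j = 1..k.
Equivalently, Durbin-Levinson gives phi_{kk} iteratively:
  phi_{11} = rho(1)
  phi_{kk} = [rho(k) - sum_{j=1..k-1} phi_{k-1,j} rho(k-j)]
            / [1 - sum_{j=1..k-1} phi_{k-1,j} rho(j)],
  phi_{k,j} = phi_{k-1,j} - phi_{kk} phi_{k-1,k-j},  j = 1..k-1.
Step k = 1:
  phi_11 = rho(1) = 0.4006.
Step k = 2:
  phi_22 = [rho(2) - phi_11 rho(1)] / [1 - phi_11 rho(1)] = [-0.0435 - (0.4006)(0.4006)] / [1 - (0.4006)(0.4006)]
         = -0.20398036 / 0.83951964 = -0.243.
Therefore phi_{22} = -0.2430.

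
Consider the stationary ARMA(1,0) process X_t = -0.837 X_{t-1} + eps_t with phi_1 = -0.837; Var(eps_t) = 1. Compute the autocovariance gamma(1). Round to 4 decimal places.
\gamma(1) = -2.7953

Multiply the model equation by X_{t-k} and take expectations. With theta_0 = psi_0 = 1 and psi_j the MA(infinity) weights, this gives
  gamma(k) - sum_i phi_i gamma(k-i) = c_k,
  c_k = sigma^2 * sum_{j=k..q} theta_j psi_{j-k}   (c_k = 0 for k > q),
using gamma(-m) = gamma(m).
Pure AR (q = 0): c_0 = sigma^2 = 1, c_k = 0 for k >= 1.
Equations for k = 0 and k = 1 (AR order 1):
  gamma(0) = phi_1 gamma(1) + c_0
  gamma(1) = phi_1 gamma(0) + c_1
Substituting the second into the first: gamma(0) (1 - phi_1^2) = c_0 + phi_1 c_1, so
  gamma(0) = c_0 / (1 - phi_1^2) = 1 / (1 - (-0.837)^2) = 1 / 0.299431 = 3.339668.
  gamma(1) = phi_1 gamma(0) = (-0.837)(3.339668) = -2.795302.
Therefore gamma(1) = -2.7953 (to 4 decimal places).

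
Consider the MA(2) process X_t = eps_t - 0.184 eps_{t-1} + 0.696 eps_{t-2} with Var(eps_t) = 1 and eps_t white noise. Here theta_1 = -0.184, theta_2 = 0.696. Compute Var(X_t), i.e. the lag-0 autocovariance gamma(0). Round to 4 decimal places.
\gamma(0) = 1.5183

For an MA(q) process X_t = eps_t + sum_i theta_i eps_{t-i} with
Var(eps_t) = sigma^2, the variance is
  gamma(0) = sigma^2 * (1 + sum_i theta_i^2).
  sum_i theta_i^2 = (-0.184)^2 + (0.696)^2 = 0.033856 + 0.484416 = 0.518272.
  gamma(0) = 1 * (1 + 0.518272) = 1 * 1.518272 = 1.518272, which rounds to 1.5183.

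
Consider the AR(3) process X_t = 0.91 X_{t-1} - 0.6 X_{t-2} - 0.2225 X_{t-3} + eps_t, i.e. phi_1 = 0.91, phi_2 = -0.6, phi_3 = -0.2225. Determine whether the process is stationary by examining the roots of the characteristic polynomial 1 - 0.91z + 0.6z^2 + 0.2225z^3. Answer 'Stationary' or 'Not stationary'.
\text{Stationary}

The AR(p) characteristic polynomial is P(z) = 1 - 0.91z + 0.6z^2 + 0.2225z^3.
Stationarity requires all roots to lie outside the unit circle, i.e. |z| > 1 for every root.
Degree 3: look for a simple real root z0 first, then factor out (1 - z/z0) and solve the remaining quadratic.
Testing z0 = -4: P(-4) = 1 + (-0.91)(-4) + (0.6)(-4)^2 + (0.2225)(-4)^3
  = 1 + (3.64) + (9.6) + (-14.24) = 0.  So z_0 = -4 is a root, |z_0| = 4.
Divide out the factor (1 + 0.25 z) = (1 - z/z0) (since 1/z0 = -0.25):
  P(z) = (1 + 0.25 z)(1 + (-1.16) z + (0.89) z^2)
  [check: z-coef -1.16 - (-0.25) = -0.91; z^2-coef 0.89 - (-0.25)(-1.16) = 0.6; z^3-coef -(-0.25)(0.89) = 0.2225.]
Remaining roots from the quadratic factor 1 + (-1.16) z + (0.89) z^2:
  Set 1 + (-1.16) z + (0.89) z^2 = 0, i.e. a z^2 + b z + c = 0 with a = 0.89, b = -1.16, c = 1.
  Discriminant D = b^2 - 4ac = (-1.16)^2 - 4*(0.89)*1 = 1.3456 - (3.56) = -2.2144.
  D < 0, so the roots are the complex-conjugate pair z = (-b +/- i sqrt(-D)) / (2a) = 0.6517 +/- 0.836i.
  For a conjugate pair |z|^2 = z * conj(z) = (product of roots) = c/a = 1/(0.89) = 1.123596, so |z| = sqrt(1.123596) = 1.06 for both roots.
Moduli of all roots: 4.0000, 1.0600, 1.0600.
All moduli strictly greater than 1? Yes.
Verdict: Stationary.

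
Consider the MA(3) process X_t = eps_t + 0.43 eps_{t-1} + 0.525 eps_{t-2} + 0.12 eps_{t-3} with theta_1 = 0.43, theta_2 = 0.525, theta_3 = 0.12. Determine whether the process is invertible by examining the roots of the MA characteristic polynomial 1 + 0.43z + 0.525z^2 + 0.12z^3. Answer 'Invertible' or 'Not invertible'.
\text{Invertible}

The MA(q) characteristic polynomial is P(z) = 1 + 0.43z + 0.525z^2 + 0.12z^3.
Invertibility requires all roots to lie outside the unit circle, i.e. |z| > 1 for every root.
Degree 3: look for a simple real root z0 first, then factor out (1 - z/z0) and solve the remaining quadratic.
Testing z0 = -4: P(-4) = 1 + (0.43)(-4) + (0.525)(-4)^2 + (0.12)(-4)^3
  = 1 + (-1.72) + (8.4) + (-7.68) = 0.  So z_0 = -4 is a root, |z_0| = 4.
Divide out the factor (1 + 0.25 z) = (1 - z/z0) (since 1/z0 = -0.25):
  P(z) = (1 + 0.25 z)(1 + (0.18) z + (0.48) z^2)
  [check: z-coef 0.18 - (-0.25) = 0.43; z^2-coef 0.48 - (-0.25)(0.18) = 0.525; z^3-coef -(-0.25)(0.48) = 0.12.]
Remaining roots from the quadratic factor 1 + (0.18) z + (0.48) z^2:
  Set 1 + (0.18) z + (0.48) z^2 = 0, i.e. a z^2 + b z + c = 0 with a = 0.48, b = 0.18, c = 1.
  Discriminant D = b^2 - 4ac = (0.18)^2 - 4*(0.48)*1 = 0.0324 - (1.92) = -1.8876.
  D < 0, so the roots are the complex-conjugate pair z = (-b +/- i sqrt(-D)) / (2a) = -0.1875 +/- 1.4311i.
  For a conjugate pair |z|^2 = z * conj(z) = (product of roots) = c/a = 1/(0.48) = 2.083333, so |z| = sqrt(2.083333) = 1.4434 for both roots.
Moduli of all roots: 4.0000, 1.4434, 1.4434.
All moduli strictly greater than 1? Yes.
Verdict: Invertible.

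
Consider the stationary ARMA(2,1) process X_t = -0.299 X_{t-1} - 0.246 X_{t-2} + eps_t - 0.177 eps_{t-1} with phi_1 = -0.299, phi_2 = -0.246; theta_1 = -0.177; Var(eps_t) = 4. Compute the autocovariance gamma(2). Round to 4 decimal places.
\gamma(2) = -0.7089

Multiply the model equation by X_{t-k} and take expectations. With theta_0 = psi_0 = 1 and psi_j the MA(infinity) weights, this gives
  gamma(k) - sum_i phi_i gamma(k-i) = c_k,
  c_k = sigma^2 * sum_{j=k..q} theta_j psi_{j-k}   (c_k = 0 for k > q),
using gamma(-m) = gamma(m).
psi-weights needed (psi_j = theta_j + sum_i phi_i psi_{j-i}):
  psi_1 = theta_1 + phi_1 = -0.177 + (-0.299) = -0.476
Right-hand sides:
  c_0 = sigma^2 (1 + theta_1 psi_1) = 4 * (1 + (-0.177)(-0.476)) = 4 * 1.084252 = 4.337008
  c_1 = sigma^2 theta_1 = 4 * (-0.177) = -0.708
  c_2 = 0
Equations for k = 0, 1, 2 (AR order 2, c_2 = 0):
  (E0) gamma(0) = phi_1 gamma(1) + phi_2 gamma(2) + c_0
  (E1) gamma(1) = phi_1 gamma(0) + phi_2 gamma(1) + c_1
  (E2) gamma(2) = phi_1 gamma(1) + phi_2 gamma(0)
From (E1): gamma(1) = A gamma(0) + B with
  A = phi_1 / (1 - phi_2) = -0.299 / 1.246 = -0.239968,   B = c_1 / (1 - phi_2) = -0.708 / 1.246 = -0.568218.
Insert (E2) into (E0): gamma(0) (1 - phi_2^2) = phi_1 (1 + phi_2) gamma(1) + c_0.
  phi_1 (1 + phi_2) = (-0.299)(0.754) = -0.225446,   1 - phi_2^2 = 0.939484.
Replace gamma(1) by A gamma(0) + B and collect gamma(0):
  gamma(0) [0.939484 - (-0.225446)(-0.239968)] = (-0.225446)(-0.568218) + 4.337008
  gamma(0) * 0.885384 = 4.465111
  gamma(0) = 4.465111 / 0.885384 = 5.043133.
  gamma(1) = A gamma(0) + B = (-0.239968)(5.043133) + (-0.568218) = -1.778408.
  gamma(2) = phi_1 gamma(1) + phi_2 gamma(0) = (-0.299)(-1.778408) + (-0.246)(5.043133) = -0.708867.
Therefore gamma(2) = -0.7089 (to 4 decimal places).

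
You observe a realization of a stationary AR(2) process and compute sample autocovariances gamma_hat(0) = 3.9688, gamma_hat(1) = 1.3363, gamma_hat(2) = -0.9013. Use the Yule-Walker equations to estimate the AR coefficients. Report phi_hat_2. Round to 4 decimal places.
\hat\phi_{2} = -0.3840

The Yule-Walker equations for an AR(p) process read, in matrix form,
  Gamma_p phi = r_p,   with   (Gamma_p)_{ij} = gamma(|i - j|),
                       (r_p)_i = gamma(i),   i,j = 1..p.
Substitute the sample gammas (Toeplitz matrix and right-hand side of size 2):
  Gamma_p = [[3.9688, 1.3363], [1.3363, 3.9688]]
  r_p     = [1.3363, -0.9013]
Written out:
  3.9688 phi_1 + 1.3363 phi_2 = 1.3363
  1.3363 phi_1 + 3.9688 phi_2 = -0.9013
Solve by Cramer's rule:
  det = gamma(0)^2 - gamma(1)^2 = (3.9688)^2 - (1.3363)^2 = 15.75137344 - 1.78569769 = 13.96567575
  phi_hat_1 = [gamma(1) gamma(0) - gamma(1) gamma(2)] / det = [(1.3363)(3.9688) - (1.3363)(-0.9013)] / 13.96567575 = 6.50791463 / 13.96567575 = 0.466
  phi_hat_2 = [gamma(0) gamma(2) - gamma(1)^2] / det = [(3.9688)(-0.9013) - (1.3363)^2] / 13.96567575 = -5.36277713 / 13.96567575 = -0.384
So phi_hat = [0.4660, -0.3840].
Therefore phi_hat_2 = -0.3840.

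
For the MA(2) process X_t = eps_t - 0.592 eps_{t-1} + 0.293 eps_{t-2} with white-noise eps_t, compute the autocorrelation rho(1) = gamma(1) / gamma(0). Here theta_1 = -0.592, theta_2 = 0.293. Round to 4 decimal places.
\rho(1) = -0.5329

For an MA(q) process with theta_0 = 1, the autocovariance is
  gamma(k) = sigma^2 * sum_{i=0..q-k} theta_i * theta_{i+k},
and rho(k) = gamma(k) / gamma(0). Sigma^2 cancels.
  numerator   = (1)*(-0.592) + (-0.592)*(0.293) = -0.765456.
  denominator = (1)^2 + (-0.592)^2 + (0.293)^2 = 1.436313.
  rho(1) = -0.765456 / 1.436313 = -0.5329.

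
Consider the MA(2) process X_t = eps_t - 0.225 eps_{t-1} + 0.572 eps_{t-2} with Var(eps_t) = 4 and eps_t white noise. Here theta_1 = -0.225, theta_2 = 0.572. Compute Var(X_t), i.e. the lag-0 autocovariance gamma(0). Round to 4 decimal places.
\gamma(0) = 5.5112

For an MA(q) process X_t = eps_t + sum_i theta_i eps_{t-i} with
Var(eps_t) = sigma^2, the variance is
  gamma(0) = sigma^2 * (1 + sum_i theta_i^2).
  sum_i theta_i^2 = (-0.225)^2 + (0.572)^2 = 0.050625 + 0.327184 = 0.377809.
  gamma(0) = 4 * (1 + 0.377809) = 4 * 1.377809 = 5.511236, which rounds to 5.5112.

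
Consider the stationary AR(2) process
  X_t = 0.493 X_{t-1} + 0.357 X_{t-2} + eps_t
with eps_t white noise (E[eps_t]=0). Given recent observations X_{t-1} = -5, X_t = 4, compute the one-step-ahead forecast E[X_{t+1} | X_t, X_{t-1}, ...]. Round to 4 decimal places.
E[X_{t+1} \mid \mathcal F_t] = 0.1870

For an AR(p) model X_t = c + sum_i phi_i X_{t-i} + eps_t, the
one-step-ahead conditional mean is
  E[X_{t+1} | X_t, ...] = c + sum_i phi_i X_{t+1-i}.
Substitute known values:
  E[X_{t+1} | ...] = (0.493) * (4) + (0.357) * (-5)
                   = 0.1870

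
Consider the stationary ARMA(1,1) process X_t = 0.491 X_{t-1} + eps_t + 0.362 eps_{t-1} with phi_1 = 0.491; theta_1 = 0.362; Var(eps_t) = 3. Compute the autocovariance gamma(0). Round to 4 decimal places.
\gamma(0) = 5.8762

Multiply the model equation by X_{t-k} and take expectations. With theta_0 = psi_0 = 1 and psi_j the MA(infinity) weights, this gives
  gamma(k) - sum_i phi_i gamma(k-i) = c_k,
  c_k = sigma^2 * sum_{j=k..q} theta_j psi_{j-k}   (c_k = 0 for k > q),
using gamma(-m) = gamma(m).
psi-weights needed (psi_j = theta_j + sum_i phi_i psi_{j-i}):
  psi_1 = theta_1 + phi_1 = 0.362 + (0.491) = 0.853
Right-hand sides:
  c_0 = sigma^2 (1 + theta_1 psi_1) = 3 * (1 + (0.362)(0.853)) = 3 * 1.308786 = 3.926358
  c_1 = sigma^2 theta_1 = 3 * (0.362) = 1.086
  c_2 = 0
Equations for k = 0 and k = 1 (AR order 1):
  gamma(0) = phi_1 gamma(1) + c_0
  gamma(1) = phi_1 gamma(0) + c_1
Substituting the second into the first: gamma(0) (1 - phi_1^2) = c_0 + phi_1 c_1, so
  gamma(0) = (c_0 + phi_1 c_1) / (1 - phi_1^2) = (3.926358 + (0.491)(1.086)) / (1 - (0.491)^2) = 4.459584 / 0.758919 = 5.876232.
Therefore gamma(0) = 5.8762 (to 4 decimal places).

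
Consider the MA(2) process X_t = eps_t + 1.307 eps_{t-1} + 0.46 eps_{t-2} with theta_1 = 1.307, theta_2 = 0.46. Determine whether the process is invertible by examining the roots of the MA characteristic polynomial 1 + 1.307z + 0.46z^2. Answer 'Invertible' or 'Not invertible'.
\text{Invertible}

The MA(q) characteristic polynomial is P(z) = 1 + 1.307z + 0.46z^2.
Invertibility requires all roots to lie outside the unit circle, i.e. |z| > 1 for every root.
Set 1 + (1.307) z + (0.46) z^2 = 0, i.e. a z^2 + b z + c = 0 with a = 0.46, b = 1.307, c = 1.
Discriminant D = b^2 - 4ac = (1.307)^2 - 4*(0.46)*1 = 1.708249 - (1.84) = -0.131751.
D < 0, so the roots are the complex-conjugate pair z = (-b +/- i sqrt(-D)) / (2a) = -1.4207 +/- 0.3945i.
For a conjugate pair |z|^2 = z * conj(z) = (product of roots) = c/a = 1/(0.46) = 2.173913, so |z| = sqrt(2.173913) = 1.4744 for both roots.
Moduli of all roots: 1.4744, 1.4744.
All moduli strictly greater than 1? Yes.
Verdict: Invertible.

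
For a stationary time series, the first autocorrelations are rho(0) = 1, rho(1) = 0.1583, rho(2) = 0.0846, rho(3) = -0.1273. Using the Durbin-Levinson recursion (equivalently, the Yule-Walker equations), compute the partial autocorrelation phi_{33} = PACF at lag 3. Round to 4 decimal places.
\phi_{33} = -0.1540

The PACF at lag k is phi_{kk}, the last component of the solution
to the Yule-Walker system G_k phi = r_k where
  (G_k)_{ij} = rho(|i - j|), (r_k)_i = rho(i), i,j = 1..k.
Equivalently, Durbin-Levinson gives phi_{kk} iteratively:
  phi_{11} = rho(1)
  phi_{kk} = [rho(k) - sum_{j=1..k-1} phi_{k-1,j} rho(k-j)]
            / [1 - sum_{j=1..k-1} phi_{k-1,j} rho(j)],
  phi_{k,j} = phi_{k-1,j} - phi_{kk} phi_{k-1,k-j},  j = 1..k-1.
Step k = 1:
  phi_11 = rho(1) = 0.1583.
Step k = 2:
  phi_22 = [rho(2) - phi_11 rho(1)] / [1 - phi_11 rho(1)] = [0.0846 - (0.1583)(0.1583)] / [1 - (0.1583)(0.1583)]
         = 0.05954111 / 0.97494111 = 0.061071.
  Update: phi_21 = phi_11 - phi_22 phi_11 = 0.1583 - (0.061071)(0.1583) = 0.148632.
Step k = 3:
  phi_33 = [rho(3) - phi_21 rho(2) - phi_22 rho(1)] / [1 - phi_21 rho(1) - phi_22 rho(2)]
    numerator   = -0.1273 - (0.148632)(0.0846) - (0.061071)(0.1583) = -0.14954192
    denominator = 1 - (0.148632)(0.1583) - (0.061071)(0.0846) = 0.97130485
  phi_33 = -0.14954192 / 0.97130485 = -0.154.
Therefore phi_{33} = -0.1540.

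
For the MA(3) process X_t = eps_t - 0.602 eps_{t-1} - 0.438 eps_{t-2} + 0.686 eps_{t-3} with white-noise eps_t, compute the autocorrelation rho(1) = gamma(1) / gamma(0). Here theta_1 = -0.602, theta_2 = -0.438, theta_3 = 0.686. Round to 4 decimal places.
\rho(1) = -0.3155

For an MA(q) process with theta_0 = 1, the autocovariance is
  gamma(k) = sigma^2 * sum_{i=0..q-k} theta_i * theta_{i+k},
and rho(k) = gamma(k) / gamma(0). Sigma^2 cancels.
  numerator   = (1)*(-0.602) + (-0.602)*(-0.438) + (-0.438)*(0.686) = -0.638792.
  denominator = (1)^2 + (-0.602)^2 + (-0.438)^2 + (0.686)^2 = 2.024844.
  rho(1) = -0.638792 / 2.024844 = -0.3155.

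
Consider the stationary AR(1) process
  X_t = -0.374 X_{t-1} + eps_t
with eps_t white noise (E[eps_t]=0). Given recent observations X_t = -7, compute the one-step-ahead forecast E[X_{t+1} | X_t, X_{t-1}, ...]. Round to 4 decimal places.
E[X_{t+1} \mid \mathcal F_t] = 2.6180

For an AR(p) model X_t = c + sum_i phi_i X_{t-i} + eps_t, the
one-step-ahead conditional mean is
  E[X_{t+1} | X_t, ...] = c + sum_i phi_i X_{t+1-i}.
Substitute known values:
  E[X_{t+1} | ...] = (-0.374) * (-7)
                   = 2.6180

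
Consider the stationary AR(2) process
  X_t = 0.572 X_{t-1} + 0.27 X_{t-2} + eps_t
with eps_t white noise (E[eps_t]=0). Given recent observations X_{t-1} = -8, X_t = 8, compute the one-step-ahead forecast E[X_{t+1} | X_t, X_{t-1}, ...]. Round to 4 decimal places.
E[X_{t+1} \mid \mathcal F_t] = 2.4160

For an AR(p) model X_t = c + sum_i phi_i X_{t-i} + eps_t, the
one-step-ahead conditional mean is
  E[X_{t+1} | X_t, ...] = c + sum_i phi_i X_{t+1-i}.
Substitute known values:
  E[X_{t+1} | ...] = (0.572) * (8) + (0.27) * (-8)
                   = 2.4160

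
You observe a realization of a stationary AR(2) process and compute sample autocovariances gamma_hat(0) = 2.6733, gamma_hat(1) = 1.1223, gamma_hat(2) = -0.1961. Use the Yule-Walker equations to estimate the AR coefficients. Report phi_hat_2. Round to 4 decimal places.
\hat\phi_{2} = -0.3030

The Yule-Walker equations for an AR(p) process read, in matrix form,
  Gamma_p phi = r_p,   with   (Gamma_p)_{ij} = gamma(|i - j|),
                       (r_p)_i = gamma(i),   i,j = 1..p.
Substitute the sample gammas (Toeplitz matrix and right-hand side of size 2):
  Gamma_p = [[2.6733, 1.1223], [1.1223, 2.6733]]
  r_p     = [1.1223, -0.1961]
Written out:
  2.6733 phi_1 + 1.1223 phi_2 = 1.1223
  1.1223 phi_1 + 2.6733 phi_2 = -0.1961
Solve by Cramer's rule:
  det = gamma(0)^2 - gamma(1)^2 = (2.6733)^2 - (1.1223)^2 = 7.14653289 - 1.25955729 = 5.8869756
  phi_hat_1 = [gamma(1) gamma(0) - gamma(1) gamma(2)] / det = [(1.1223)(2.6733) - (1.1223)(-0.1961)] / 5.8869756 = 3.22032762 / 5.8869756 = 0.547
  phi_hat_2 = [gamma(0) gamma(2) - gamma(1)^2] / det = [(2.6733)(-0.1961) - (1.1223)^2] / 5.8869756 = -1.78379142 / 5.8869756 = -0.303
So phi_hat = [0.5470, -0.3030].
Therefore phi_hat_2 = -0.3030.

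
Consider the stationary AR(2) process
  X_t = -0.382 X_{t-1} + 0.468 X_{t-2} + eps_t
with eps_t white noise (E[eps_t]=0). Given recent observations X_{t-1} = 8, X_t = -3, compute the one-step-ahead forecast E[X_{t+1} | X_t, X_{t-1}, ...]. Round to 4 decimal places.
E[X_{t+1} \mid \mathcal F_t] = 4.8900

For an AR(p) model X_t = c + sum_i phi_i X_{t-i} + eps_t, the
one-step-ahead conditional mean is
  E[X_{t+1} | X_t, ...] = c + sum_i phi_i X_{t+1-i}.
Substitute known values:
  E[X_{t+1} | ...] = (-0.382) * (-3) + (0.468) * (8)
                   = 4.8900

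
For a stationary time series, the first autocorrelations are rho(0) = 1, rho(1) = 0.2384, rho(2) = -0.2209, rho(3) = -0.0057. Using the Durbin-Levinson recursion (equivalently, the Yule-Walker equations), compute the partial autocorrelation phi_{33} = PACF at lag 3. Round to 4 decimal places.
\phi_{33} = 0.1540

The PACF at lag k is phi_{kk}, the last component of the solution
to the Yule-Walker system G_k phi = r_k where
  (G_k)_{ij} = rho(|i - j|), (r_k)_i = rho(i), i,j = 1..k.
Equivalently, Durbin-Levinson gives phi_{kk} iteratively:
  phi_{11} = rho(1)
  phi_{kk} = [rho(k) - sum_{j=1..k-1} phi_{k-1,j} rho(k-j)]
            / [1 - sum_{j=1..k-1} phi_{k-1,j} rho(j)],
  phi_{k,j} = phi_{k-1,j} - phi_{kk} phi_{k-1,k-j},  j = 1..k-1.
Step k = 1:
  phi_11 = rho(1) = 0.2384.
Step k = 2:
  phi_22 = [rho(2) - phi_11 rho(1)] / [1 - phi_11 rho(1)] = [-0.2209 - (0.2384)(0.2384)] / [1 - (0.2384)(0.2384)]
         = -0.27773456 / 0.94316544 = -0.294471.
  Update: phi_21 = phi_11 - phi_22 phi_11 = 0.2384 - (-0.294471)(0.2384) = 0.308602.
Step k = 3:
  phi_33 = [rho(3) - phi_21 rho(2) - phi_22 rho(1)] / [1 - phi_21 rho(1) - phi_22 rho(2)]
    numerator   = -0.0057 - (0.308602)(-0.2209) - (-0.294471)(0.2384) = 0.13267195
    denominator = 1 - (0.308602)(0.2384) - (-0.294471)(-0.2209) = 0.86138076
  phi_33 = 0.13267195 / 0.86138076 = 0.154.
Therefore phi_{33} = 0.1540.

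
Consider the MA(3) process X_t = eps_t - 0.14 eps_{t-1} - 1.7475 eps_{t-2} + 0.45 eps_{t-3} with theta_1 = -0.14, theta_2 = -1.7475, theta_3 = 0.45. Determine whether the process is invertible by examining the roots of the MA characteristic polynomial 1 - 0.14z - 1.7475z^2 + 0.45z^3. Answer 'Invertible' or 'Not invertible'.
\text{Not invertible}

The MA(q) characteristic polynomial is P(z) = 1 - 0.14z - 1.7475z^2 + 0.45z^3.
Invertibility requires all roots to lie outside the unit circle, i.e. |z| > 1 for every root.
Degree 3: look for a simple real root z0 first, then factor out (1 - z/z0) and solve the remaining quadratic.
Testing z0 = 0.8: P(0.8) = 1 + (-0.14)(0.8) + (-1.7475)(0.8)^2 + (0.45)(0.8)^3
  = 1 + (-0.112) + (-1.1184) + (0.2304) = 0.  So z_0 = 0.8 is a root, |z_0| = 0.8.
Divide out the factor (1 - 1.25 z) = (1 - z/z0) (since 1/z0 = 1.25):
  P(z) = (1 - 1.25 z)(1 + (1.11) z + (-0.36) z^2)
  [check: z-coef 1.11 - (1.25) = -0.14; z^2-coef -0.36 - (1.25)(1.11) = -1.7475; z^3-coef -(1.25)(-0.36) = 0.45.]
Remaining roots from the quadratic factor 1 + (1.11) z + (-0.36) z^2:
  Set 1 + (1.11) z + (-0.36) z^2 = 0, i.e. a z^2 + b z + c = 0 with a = -0.36, b = 1.11, c = 1.
  Discriminant D = b^2 - 4ac = (1.11)^2 - 4*(-0.36)*1 = 1.2321 - (-1.44) = 2.6721.
  D >= 0, so the roots are real: z = (-b +/- sqrt(D)) / (2a) = (-1.11 +/- 1.634656) / (-0.72).
    z_1 = (-1.11 + 1.634656) / (-0.72) = -0.7287,   |z_1| = 0.7287.
    z_2 = (-1.11 - 1.634656) / (-0.72) = 3.812,   |z_2| = 3.812.
Moduli of all roots: 0.8000, 0.7287, 3.8120.
All moduli strictly greater than 1? No.
Verdict: Not invertible.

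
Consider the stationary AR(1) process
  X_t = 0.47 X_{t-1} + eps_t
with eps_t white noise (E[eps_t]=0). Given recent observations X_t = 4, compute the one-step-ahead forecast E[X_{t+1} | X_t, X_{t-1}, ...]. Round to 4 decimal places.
E[X_{t+1} \mid \mathcal F_t] = 1.8800

For an AR(p) model X_t = c + sum_i phi_i X_{t-i} + eps_t, the
one-step-ahead conditional mean is
  E[X_{t+1} | X_t, ...] = c + sum_i phi_i X_{t+1-i}.
Substitute known values:
  E[X_{t+1} | ...] = (0.47) * (4)
                   = 1.8800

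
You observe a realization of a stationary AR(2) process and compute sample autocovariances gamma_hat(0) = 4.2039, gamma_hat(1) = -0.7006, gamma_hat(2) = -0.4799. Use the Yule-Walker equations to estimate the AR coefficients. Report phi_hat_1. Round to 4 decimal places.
\hat\phi_{1} = -0.1910

The Yule-Walker equations for an AR(p) process read, in matrix form,
  Gamma_p phi = r_p,   with   (Gamma_p)_{ij} = gamma(|i - j|),
                       (r_p)_i = gamma(i),   i,j = 1..p.
Substitute the sample gammas (Toeplitz matrix and right-hand side of size 2):
  Gamma_p = [[4.2039, -0.7006], [-0.7006, 4.2039]]
  r_p     = [-0.7006, -0.4799]
Written out:
  4.2039 phi_1 - 0.7006 phi_2 = -0.7006
  -0.7006 phi_1 + 4.2039 phi_2 = -0.4799
Solve by Cramer's rule:
  det = gamma(0)^2 - gamma(1)^2 = (4.2039)^2 - (-0.7006)^2 = 17.67277521 - 0.49084036 = 17.18193485
  phi_hat_1 = [gamma(1) gamma(0) - gamma(1) gamma(2)] / det = [(-0.7006)(4.2039) - (-0.7006)(-0.4799)] / 17.18193485 = -3.28147028 / 17.18193485 = -0.191
  phi_hat_2 = [gamma(0) gamma(2) - gamma(1)^2] / det = [(4.2039)(-0.4799) - (-0.7006)^2] / 17.18193485 = -2.50829197 / 17.18193485 = -0.146
So phi_hat = [-0.1910, -0.1460].
Therefore phi_hat_1 = -0.1910.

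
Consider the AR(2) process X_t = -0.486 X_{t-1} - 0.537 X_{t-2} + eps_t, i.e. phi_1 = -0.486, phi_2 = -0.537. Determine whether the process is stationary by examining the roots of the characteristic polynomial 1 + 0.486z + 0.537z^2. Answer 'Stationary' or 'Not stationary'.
\text{Stationary}

The AR(p) characteristic polynomial is P(z) = 1 + 0.486z + 0.537z^2.
Stationarity requires all roots to lie outside the unit circle, i.e. |z| > 1 for every root.
Set 1 + (0.486) z + (0.537) z^2 = 0, i.e. a z^2 + b z + c = 0 with a = 0.537, b = 0.486, c = 1.
Discriminant D = b^2 - 4ac = (0.486)^2 - 4*(0.537)*1 = 0.236196 - (2.148) = -1.911804.
D < 0, so the roots are the complex-conjugate pair z = (-b +/- i sqrt(-D)) / (2a) = -0.4525 +/- 1.2874i.
For a conjugate pair |z|^2 = z * conj(z) = (product of roots) = c/a = 1/(0.537) = 1.862197, so |z| = sqrt(1.862197) = 1.3646 for both roots.
Moduli of all roots: 1.3646, 1.3646.
All moduli strictly greater than 1? Yes.
Verdict: Stationary.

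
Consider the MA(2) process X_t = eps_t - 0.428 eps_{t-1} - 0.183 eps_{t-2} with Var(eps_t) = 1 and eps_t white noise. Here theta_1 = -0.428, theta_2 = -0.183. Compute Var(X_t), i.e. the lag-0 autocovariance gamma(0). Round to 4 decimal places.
\gamma(0) = 1.2167

For an MA(q) process X_t = eps_t + sum_i theta_i eps_{t-i} with
Var(eps_t) = sigma^2, the variance is
  gamma(0) = sigma^2 * (1 + sum_i theta_i^2).
  sum_i theta_i^2 = (-0.428)^2 + (-0.183)^2 = 0.183184 + 0.033489 = 0.216673.
  gamma(0) = 1 * (1 + 0.216673) = 1 * 1.216673 = 1.216673, which rounds to 1.2167.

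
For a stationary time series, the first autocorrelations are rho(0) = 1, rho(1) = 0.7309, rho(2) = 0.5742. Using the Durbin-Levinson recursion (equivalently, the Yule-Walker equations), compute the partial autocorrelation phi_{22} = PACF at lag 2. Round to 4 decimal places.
\phi_{22} = 0.0858

The PACF at lag k is phi_{kk}, the last component of the solution
to the Yule-Walker system G_k phi = r_k where
  (G_k)_{ij} = rho(|i - j|), (r_k)_i = rho(i), i,j = 1..k.
Equivalently, Durbin-Levinson gives phi_{kk} iteratively:
  phi_{11} = rho(1)
  phi_{kk} = [rho(k) - sum_{j=1..k-1} phi_{k-1,j} rho(k-j)]
            / [1 - sum_{j=1..k-1} phi_{k-1,j} rho(j)],
  phi_{k,j} = phi_{k-1,j} - phi_{kk} phi_{k-1,k-j},  j = 1..k-1.
Step k = 1:
  phi_11 = rho(1) = 0.7309.
Step k = 2:
  phi_22 = [rho(2) - phi_11 rho(1)] / [1 - phi_11 rho(1)] = [0.5742 - (0.7309)(0.7309)] / [1 - (0.7309)(0.7309)]
         = 0.03998519 / 0.46578519 = 0.0858.
Therefore phi_{22} = 0.0858.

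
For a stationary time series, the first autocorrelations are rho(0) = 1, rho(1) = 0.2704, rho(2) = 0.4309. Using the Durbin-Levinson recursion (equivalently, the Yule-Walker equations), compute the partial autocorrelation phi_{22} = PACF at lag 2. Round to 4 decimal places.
\phi_{22} = 0.3860

The PACF at lag k is phi_{kk}, the last component of the solution
to the Yule-Walker system G_k phi = r_k where
  (G_k)_{ij} = rho(|i - j|), (r_k)_i = rho(i), i,j = 1..k.
Equivalently, Durbin-Levinson gives phi_{kk} iteratively:
  phi_{11} = rho(1)
  phi_{kk} = [rho(k) - sum_{j=1..k-1} phi_{k-1,j} rho(k-j)]
            / [1 - sum_{j=1..k-1} phi_{k-1,j} rho(j)],
  phi_{k,j} = phi_{k-1,j} - phi_{kk} phi_{k-1,k-j},  j = 1..k-1.
Step k = 1:
  phi_11 = rho(1) = 0.2704.
Step k = 2:
  phi_22 = [rho(2) - phi_11 rho(1)] / [1 - phi_11 rho(1)] = [0.4309 - (0.2704)(0.2704)] / [1 - (0.2704)(0.2704)]
         = 0.35778384 / 0.92688384 = 0.386.
Therefore phi_{22} = 0.3860.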